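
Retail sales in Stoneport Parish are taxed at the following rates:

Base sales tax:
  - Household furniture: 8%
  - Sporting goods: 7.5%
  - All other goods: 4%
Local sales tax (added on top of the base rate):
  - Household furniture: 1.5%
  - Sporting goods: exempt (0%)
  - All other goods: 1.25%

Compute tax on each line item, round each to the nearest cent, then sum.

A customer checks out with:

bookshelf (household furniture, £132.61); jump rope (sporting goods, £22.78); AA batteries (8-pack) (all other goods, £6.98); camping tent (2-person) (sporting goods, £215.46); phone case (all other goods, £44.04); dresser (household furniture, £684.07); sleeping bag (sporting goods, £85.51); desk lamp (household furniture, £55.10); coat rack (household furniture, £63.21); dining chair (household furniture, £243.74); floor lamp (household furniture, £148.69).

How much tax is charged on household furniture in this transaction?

£126.11

Bookshelf £132.61: household furniture → 8% + 1.5% local = 9.5% → £12.60
Dresser £684.07: household furniture → 8% + 1.5% local = 9.5% → £64.99
Desk lamp £55.10: household furniture → 8% + 1.5% local = 9.5% → £5.23
Coat rack £63.21: household furniture → 8% + 1.5% local = 9.5% → £6.00
Dining chair £243.74: household furniture → 8% + 1.5% local = 9.5% → £23.16
Floor lamp £148.69: household furniture → 8% + 1.5% local = 9.5% → £14.13
Tax on household furniture = £12.60 + £64.99 + £5.23 + £6.00 + £23.16 + £14.13 = £126.11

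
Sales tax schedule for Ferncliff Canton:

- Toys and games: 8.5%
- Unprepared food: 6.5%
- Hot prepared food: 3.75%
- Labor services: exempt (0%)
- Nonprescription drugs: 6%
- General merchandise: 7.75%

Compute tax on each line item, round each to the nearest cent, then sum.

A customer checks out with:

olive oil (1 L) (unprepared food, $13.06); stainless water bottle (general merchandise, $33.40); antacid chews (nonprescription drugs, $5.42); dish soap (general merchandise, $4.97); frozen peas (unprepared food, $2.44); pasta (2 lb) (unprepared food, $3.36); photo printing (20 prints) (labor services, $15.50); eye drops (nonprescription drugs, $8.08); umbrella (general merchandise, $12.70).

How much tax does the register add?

Olive oil (1 L) $13.06: unprepared food → 6.5% → $0.85
Stainless water bottle $33.40: general merchandise → 7.75% → $2.59
Antacid chews $5.42: nonprescription drugs → 6% → $0.33
Dish soap $4.97: general merchandise → 7.75% → $0.39
Frozen peas $2.44: unprepared food → 6.5% → $0.16
Pasta (2 lb) $3.36: unprepared food → 6.5% → $0.22
Photo printing (20 prints) $15.50: labor services → 0% → $0.00
Eye drops $8.08: nonprescription drugs → 6% → $0.48
Umbrella $12.70: general merchandise → 7.75% → $0.98
Total tax = $0.85 + $2.59 + $0.33 + $0.39 + $0.16 + $0.22 + $0.48 + $0.98 = $6.00

$6.00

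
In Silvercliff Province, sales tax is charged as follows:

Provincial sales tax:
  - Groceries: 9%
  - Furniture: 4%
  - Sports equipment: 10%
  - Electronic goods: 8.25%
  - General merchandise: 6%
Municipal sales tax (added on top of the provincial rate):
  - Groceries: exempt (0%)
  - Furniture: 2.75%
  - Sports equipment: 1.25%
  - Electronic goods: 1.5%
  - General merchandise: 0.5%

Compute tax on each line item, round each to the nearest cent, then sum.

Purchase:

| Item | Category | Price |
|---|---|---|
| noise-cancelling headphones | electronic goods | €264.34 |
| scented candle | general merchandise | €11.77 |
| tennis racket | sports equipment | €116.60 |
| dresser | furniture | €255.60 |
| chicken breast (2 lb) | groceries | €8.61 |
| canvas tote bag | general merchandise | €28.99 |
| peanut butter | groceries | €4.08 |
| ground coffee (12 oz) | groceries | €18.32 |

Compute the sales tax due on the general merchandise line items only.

Scented candle €11.77: general merchandise → 6% + 0.5% municipal = 6.5% → €0.77
Canvas tote bag €28.99: general merchandise → 6% + 0.5% municipal = 6.5% → €1.88
Tax on general merchandise = €0.77 + €1.88 = €2.65

€2.65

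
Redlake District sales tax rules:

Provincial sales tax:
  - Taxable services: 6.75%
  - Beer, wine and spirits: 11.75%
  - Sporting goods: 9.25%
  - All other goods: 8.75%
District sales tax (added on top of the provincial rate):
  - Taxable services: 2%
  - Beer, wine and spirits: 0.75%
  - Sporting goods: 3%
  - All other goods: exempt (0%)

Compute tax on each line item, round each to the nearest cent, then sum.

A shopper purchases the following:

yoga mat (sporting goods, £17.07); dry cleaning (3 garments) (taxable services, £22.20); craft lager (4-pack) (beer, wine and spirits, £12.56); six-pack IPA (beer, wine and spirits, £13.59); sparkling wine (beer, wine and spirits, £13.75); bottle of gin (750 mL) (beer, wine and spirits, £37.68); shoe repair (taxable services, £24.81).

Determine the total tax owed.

Yoga mat £17.07: sporting goods → 9.25% + 3% district = 12.25% → £2.09
Dry cleaning (3 garments) £22.20: taxable services → 6.75% + 2% district = 8.75% → £1.94
Craft lager (4-pack) £12.56: beer, wine and spirits → 11.75% + 0.75% district = 12.5% → £1.57
Six-pack IPA £13.59: beer, wine and spirits → 11.75% + 0.75% district = 12.5% → £1.70
Sparkling wine £13.75: beer, wine and spirits → 11.75% + 0.75% district = 12.5% → £1.72
Bottle of gin (750 mL) £37.68: beer, wine and spirits → 11.75% + 0.75% district = 12.5% → £4.71
Shoe repair £24.81: taxable services → 6.75% + 2% district = 8.75% → £2.17
Total tax = £2.09 + £1.94 + £1.57 + £1.70 + £1.72 + £4.71 + £2.17 = £15.90

£15.90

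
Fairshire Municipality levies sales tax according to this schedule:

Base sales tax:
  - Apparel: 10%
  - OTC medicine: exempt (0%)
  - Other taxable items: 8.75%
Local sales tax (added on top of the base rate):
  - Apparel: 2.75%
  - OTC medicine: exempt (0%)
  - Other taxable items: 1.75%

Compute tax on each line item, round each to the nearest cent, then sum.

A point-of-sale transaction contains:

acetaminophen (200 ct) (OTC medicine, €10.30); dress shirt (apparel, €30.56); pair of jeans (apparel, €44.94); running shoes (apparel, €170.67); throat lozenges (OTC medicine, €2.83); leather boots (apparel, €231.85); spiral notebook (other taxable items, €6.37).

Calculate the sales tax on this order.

€61.62

Acetaminophen (200 ct) €10.30: OTC medicine → 0% + 0% local = 0% → €0.00
Dress shirt €30.56: apparel → 10% + 2.75% local = 12.75% → €3.90
Pair of jeans €44.94: apparel → 10% + 2.75% local = 12.75% → €5.73
Running shoes €170.67: apparel → 10% + 2.75% local = 12.75% → €21.76
Throat lozenges €2.83: OTC medicine → 0% + 0% local = 0% → €0.00
Leather boots €231.85: apparel → 10% + 2.75% local = 12.75% → €29.56
Spiral notebook €6.37: other taxable items → 8.75% + 1.75% local = 10.5% → €0.67
Total tax = €3.90 + €5.73 + €21.76 + €29.56 + €0.67 = €61.62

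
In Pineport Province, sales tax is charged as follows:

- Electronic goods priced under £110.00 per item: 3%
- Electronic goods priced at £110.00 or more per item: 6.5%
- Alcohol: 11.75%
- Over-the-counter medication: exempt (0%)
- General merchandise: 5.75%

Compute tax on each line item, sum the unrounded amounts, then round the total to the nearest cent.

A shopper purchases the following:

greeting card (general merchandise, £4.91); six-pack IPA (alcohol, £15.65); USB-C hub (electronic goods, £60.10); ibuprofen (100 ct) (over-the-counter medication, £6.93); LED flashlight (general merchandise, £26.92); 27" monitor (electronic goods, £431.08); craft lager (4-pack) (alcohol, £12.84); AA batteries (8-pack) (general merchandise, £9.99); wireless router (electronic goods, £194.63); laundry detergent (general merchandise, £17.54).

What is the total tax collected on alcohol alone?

£3.35

Six-pack IPA £15.65: alcohol → 11.75% → £1.838875
Craft lager (4-pack) £12.84: alcohol → 11.75% → £1.5087
Tax on alcohol: unrounded sum = £3.347575 → £3.35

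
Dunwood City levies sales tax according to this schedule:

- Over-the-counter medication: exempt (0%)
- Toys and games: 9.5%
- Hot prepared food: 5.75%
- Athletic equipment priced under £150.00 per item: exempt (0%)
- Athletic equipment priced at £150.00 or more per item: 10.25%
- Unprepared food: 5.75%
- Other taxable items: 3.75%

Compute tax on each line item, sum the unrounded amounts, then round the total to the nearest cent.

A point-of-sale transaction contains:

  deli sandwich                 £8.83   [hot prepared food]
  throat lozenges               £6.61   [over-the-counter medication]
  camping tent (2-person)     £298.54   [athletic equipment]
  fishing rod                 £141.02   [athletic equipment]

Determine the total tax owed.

£31.11

Deli sandwich £8.83: hot prepared food → 5.75% → £0.507725
Throat lozenges £6.61: over-the-counter medication → 0% → £0.00
Camping tent (2-person) £298.54: athletic equipment, £150.00 or more → 10.25% → £30.60035
Fishing rod £141.02: athletic equipment, under £150.00 → 0% → £0.00
Unrounded tax sum = £31.108075 → £31.11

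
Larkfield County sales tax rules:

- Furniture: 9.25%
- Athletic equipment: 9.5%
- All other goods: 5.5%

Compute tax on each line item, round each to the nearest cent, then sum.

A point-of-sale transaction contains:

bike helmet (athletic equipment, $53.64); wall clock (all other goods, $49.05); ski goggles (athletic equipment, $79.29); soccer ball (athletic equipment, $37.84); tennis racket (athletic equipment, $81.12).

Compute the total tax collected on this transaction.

$26.63

Bike helmet $53.64: athletic equipment → 9.5% → $5.10
Wall clock $49.05: all other goods → 5.5% → $2.70
Ski goggles $79.29: athletic equipment → 9.5% → $7.53
Soccer ball $37.84: athletic equipment → 9.5% → $3.59
Tennis racket $81.12: athletic equipment → 9.5% → $7.71
Total tax = $5.10 + $2.70 + $7.53 + $3.59 + $7.71 = $26.63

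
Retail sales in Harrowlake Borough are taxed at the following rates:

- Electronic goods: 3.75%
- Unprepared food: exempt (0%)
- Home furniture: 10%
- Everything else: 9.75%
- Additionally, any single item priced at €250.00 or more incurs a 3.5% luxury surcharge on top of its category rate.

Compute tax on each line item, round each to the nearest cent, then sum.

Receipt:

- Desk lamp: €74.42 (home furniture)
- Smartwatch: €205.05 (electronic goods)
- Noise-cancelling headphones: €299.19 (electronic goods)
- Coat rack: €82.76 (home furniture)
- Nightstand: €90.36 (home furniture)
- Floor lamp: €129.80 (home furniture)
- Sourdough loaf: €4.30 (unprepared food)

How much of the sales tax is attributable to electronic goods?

€29.38

Smartwatch €205.05: electronic goods → 3.75% → €7.69
Noise-cancelling headphones €299.19: electronic goods → 3.75% + 3.5% surcharge = 7.25% → €21.69
Tax on electronic goods = €7.69 + €21.69 = €29.38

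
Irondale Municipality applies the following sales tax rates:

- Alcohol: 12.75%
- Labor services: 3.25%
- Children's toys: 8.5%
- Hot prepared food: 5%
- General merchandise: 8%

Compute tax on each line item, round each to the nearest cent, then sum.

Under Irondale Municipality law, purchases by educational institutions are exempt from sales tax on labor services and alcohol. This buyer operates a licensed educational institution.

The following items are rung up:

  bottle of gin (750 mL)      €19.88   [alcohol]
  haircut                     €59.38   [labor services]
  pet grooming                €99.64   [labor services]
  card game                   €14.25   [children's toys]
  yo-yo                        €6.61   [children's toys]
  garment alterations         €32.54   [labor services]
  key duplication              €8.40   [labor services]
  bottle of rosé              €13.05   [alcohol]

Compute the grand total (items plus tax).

€255.52

Bottle of gin (750 mL) €19.88: alcohol, buyer-exempt → 0% → €0.00
Haircut €59.38: labor services, buyer-exempt → 0% → €0.00
Pet grooming €99.64: labor services, buyer-exempt → 0% → €0.00
Card game €14.25: children's toys → 8.5% → €1.21
Yo-yo €6.61: children's toys → 8.5% → €0.56
Garment alterations €32.54: labor services, buyer-exempt → 0% → €0.00
Key duplication €8.40: labor services, buyer-exempt → 0% → €0.00
Bottle of rosé €13.05: alcohol, buyer-exempt → 0% → €0.00
Subtotal = €253.75; tax = €1.77; total due = €255.52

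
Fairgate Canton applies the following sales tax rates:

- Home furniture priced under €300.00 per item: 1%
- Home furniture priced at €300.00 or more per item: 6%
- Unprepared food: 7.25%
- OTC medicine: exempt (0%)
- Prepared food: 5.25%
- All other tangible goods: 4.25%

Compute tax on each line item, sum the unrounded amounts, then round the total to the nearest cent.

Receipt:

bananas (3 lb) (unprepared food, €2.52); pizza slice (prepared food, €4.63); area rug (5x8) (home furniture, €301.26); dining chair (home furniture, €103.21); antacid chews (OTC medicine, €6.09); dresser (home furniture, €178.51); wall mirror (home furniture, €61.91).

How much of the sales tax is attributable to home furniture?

€21.51

Area rug (5x8) €301.26: home furniture, €300.00 or more → 6% → €18.0756
Dining chair €103.21: home furniture, under €300.00 → 1% → €1.0321
Dresser €178.51: home furniture, under €300.00 → 1% → €1.7851
Wall mirror €61.91: home furniture, under €300.00 → 1% → €0.6191
Tax on home furniture: unrounded sum = €21.5119 → €21.51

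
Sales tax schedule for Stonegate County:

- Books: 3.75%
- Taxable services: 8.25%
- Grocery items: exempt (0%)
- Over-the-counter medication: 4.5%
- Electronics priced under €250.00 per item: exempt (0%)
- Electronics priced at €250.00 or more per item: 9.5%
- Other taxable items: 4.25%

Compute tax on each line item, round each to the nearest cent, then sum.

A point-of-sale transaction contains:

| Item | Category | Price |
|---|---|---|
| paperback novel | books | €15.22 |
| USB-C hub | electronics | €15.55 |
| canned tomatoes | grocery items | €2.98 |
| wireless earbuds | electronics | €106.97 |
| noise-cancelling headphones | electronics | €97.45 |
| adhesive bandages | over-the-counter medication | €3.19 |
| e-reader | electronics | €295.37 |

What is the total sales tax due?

Paperback novel €15.22: books → 3.75% → €0.57
USB-C hub €15.55: electronics, under €250.00 → 0% → €0.00
Canned tomatoes €2.98: grocery items → 0% → €0.00
Wireless earbuds €106.97: electronics, under €250.00 → 0% → €0.00
Noise-cancelling headphones €97.45: electronics, under €250.00 → 0% → €0.00
Adhesive bandages €3.19: over-the-counter medication → 4.5% → €0.14
E-reader €295.37: electronics, €250.00 or more → 9.5% → €28.06
Total tax = €0.57 + €0.14 + €28.06 = €28.77

€28.77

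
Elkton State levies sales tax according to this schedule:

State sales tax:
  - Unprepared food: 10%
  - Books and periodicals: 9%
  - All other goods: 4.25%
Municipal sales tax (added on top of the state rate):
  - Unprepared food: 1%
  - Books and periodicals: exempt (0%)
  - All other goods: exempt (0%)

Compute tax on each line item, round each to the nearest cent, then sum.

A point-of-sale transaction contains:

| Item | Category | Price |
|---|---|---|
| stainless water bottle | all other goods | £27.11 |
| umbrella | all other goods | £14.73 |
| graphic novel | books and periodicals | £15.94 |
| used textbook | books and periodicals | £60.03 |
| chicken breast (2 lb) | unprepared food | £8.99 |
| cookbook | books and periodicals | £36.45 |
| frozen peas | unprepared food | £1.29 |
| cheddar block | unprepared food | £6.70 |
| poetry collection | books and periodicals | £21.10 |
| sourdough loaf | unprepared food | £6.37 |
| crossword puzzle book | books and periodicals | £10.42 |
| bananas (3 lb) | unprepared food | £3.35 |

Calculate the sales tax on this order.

Stainless water bottle £27.11: all other goods → 4.25% + 0% municipal = 4.25% → £1.15
Umbrella £14.73: all other goods → 4.25% + 0% municipal = 4.25% → £0.63
Graphic novel £15.94: books and periodicals → 9% + 0% municipal = 9% → £1.43
Used textbook £60.03: books and periodicals → 9% + 0% municipal = 9% → £5.40
Chicken breast (2 lb) £8.99: unprepared food → 10% + 1% municipal = 11% → £0.99
Cookbook £36.45: books and periodicals → 9% + 0% municipal = 9% → £3.28
Frozen peas £1.29: unprepared food → 10% + 1% municipal = 11% → £0.14
Cheddar block £6.70: unprepared food → 10% + 1% municipal = 11% → £0.74
Poetry collection £21.10: books and periodicals → 9% + 0% municipal = 9% → £1.90
Sourdough loaf £6.37: unprepared food → 10% + 1% municipal = 11% → £0.70
Crossword puzzle book £10.42: books and periodicals → 9% + 0% municipal = 9% → £0.94
Bananas (3 lb) £3.35: unprepared food → 10% + 1% municipal = 11% → £0.37
Total tax = £1.15 + £0.63 + £1.43 + £5.40 + £0.99 + £3.28 + £0.14 + £0.74 + £1.90 + £0.70 + £0.94 + £0.37 = £17.67

£17.67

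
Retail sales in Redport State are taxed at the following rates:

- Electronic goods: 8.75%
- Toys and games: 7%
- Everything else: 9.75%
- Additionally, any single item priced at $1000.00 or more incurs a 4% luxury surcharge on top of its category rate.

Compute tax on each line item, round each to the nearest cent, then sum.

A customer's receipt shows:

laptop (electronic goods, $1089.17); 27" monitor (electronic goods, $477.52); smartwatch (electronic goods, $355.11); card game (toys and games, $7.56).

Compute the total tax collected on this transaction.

Laptop $1089.17: electronic goods → 8.75% + 4% surcharge = 12.75% → $138.87
27" monitor $477.52: electronic goods → 8.75% → $41.78
Smartwatch $355.11: electronic goods → 8.75% → $31.07
Card game $7.56: toys and games → 7% → $0.53
Total tax = $138.87 + $41.78 + $31.07 + $0.53 = $212.25

$212.25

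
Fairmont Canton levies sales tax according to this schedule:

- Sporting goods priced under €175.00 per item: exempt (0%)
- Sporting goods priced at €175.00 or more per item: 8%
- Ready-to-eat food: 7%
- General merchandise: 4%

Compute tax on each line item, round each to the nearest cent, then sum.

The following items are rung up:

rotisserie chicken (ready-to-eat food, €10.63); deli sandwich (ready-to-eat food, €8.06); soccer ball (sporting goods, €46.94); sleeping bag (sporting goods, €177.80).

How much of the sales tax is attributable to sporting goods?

€14.22

Soccer ball €46.94: sporting goods, under €175.00 → 0% → €0.00
Sleeping bag €177.80: sporting goods, €175.00 or more → 8% → €14.22
Tax on sporting goods = €0.00 + €14.22 = €14.22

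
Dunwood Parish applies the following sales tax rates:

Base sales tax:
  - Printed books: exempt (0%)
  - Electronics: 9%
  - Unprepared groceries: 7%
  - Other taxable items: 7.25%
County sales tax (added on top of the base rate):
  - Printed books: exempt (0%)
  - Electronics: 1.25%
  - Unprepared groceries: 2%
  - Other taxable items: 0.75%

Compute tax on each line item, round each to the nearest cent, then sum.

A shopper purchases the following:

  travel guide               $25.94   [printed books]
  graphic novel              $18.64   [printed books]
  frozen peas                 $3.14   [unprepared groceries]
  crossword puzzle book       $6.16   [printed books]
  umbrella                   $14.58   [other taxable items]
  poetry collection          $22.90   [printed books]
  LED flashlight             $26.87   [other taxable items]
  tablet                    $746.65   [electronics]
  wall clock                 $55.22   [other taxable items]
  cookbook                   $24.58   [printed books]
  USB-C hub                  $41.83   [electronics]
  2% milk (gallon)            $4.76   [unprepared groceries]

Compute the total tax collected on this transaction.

$89.27

Travel guide $25.94: printed books → 0% + 0% county = 0% → $0.00
Graphic novel $18.64: printed books → 0% + 0% county = 0% → $0.00
Frozen peas $3.14: unprepared groceries → 7% + 2% county = 9% → $0.28
Crossword puzzle book $6.16: printed books → 0% + 0% county = 0% → $0.00
Umbrella $14.58: other taxable items → 7.25% + 0.75% county = 8% → $1.17
Poetry collection $22.90: printed books → 0% + 0% county = 0% → $0.00
LED flashlight $26.87: other taxable items → 7.25% + 0.75% county = 8% → $2.15
Tablet $746.65: electronics → 9% + 1.25% county = 10.25% → $76.53
Wall clock $55.22: other taxable items → 7.25% + 0.75% county = 8% → $4.42
Cookbook $24.58: printed books → 0% + 0% county = 0% → $0.00
USB-C hub $41.83: electronics → 9% + 1.25% county = 10.25% → $4.29
2% milk (gallon) $4.76: unprepared groceries → 7% + 2% county = 9% → $0.43
Total tax = $0.28 + $1.17 + $2.15 + $76.53 + $4.42 + $4.29 + $0.43 = $89.27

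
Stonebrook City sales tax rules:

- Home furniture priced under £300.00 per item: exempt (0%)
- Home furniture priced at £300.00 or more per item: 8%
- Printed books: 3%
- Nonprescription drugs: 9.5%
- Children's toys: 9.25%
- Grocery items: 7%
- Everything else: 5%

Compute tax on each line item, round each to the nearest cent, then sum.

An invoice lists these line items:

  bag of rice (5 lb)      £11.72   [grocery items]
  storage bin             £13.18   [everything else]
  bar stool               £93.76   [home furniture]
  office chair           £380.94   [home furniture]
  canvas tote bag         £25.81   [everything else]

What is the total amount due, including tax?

£558.66

Bag of rice (5 lb) £11.72: grocery items → 7% → £0.82
Storage bin £13.18: everything else → 5% → £0.66
Bar stool £93.76: home furniture, under £300.00 → 0% → £0.00
Office chair £380.94: home furniture, £300.00 or more → 8% → £30.48
Canvas tote bag £25.81: everything else → 5% → £1.29
Subtotal = £525.41; tax = £33.25; total due = £558.66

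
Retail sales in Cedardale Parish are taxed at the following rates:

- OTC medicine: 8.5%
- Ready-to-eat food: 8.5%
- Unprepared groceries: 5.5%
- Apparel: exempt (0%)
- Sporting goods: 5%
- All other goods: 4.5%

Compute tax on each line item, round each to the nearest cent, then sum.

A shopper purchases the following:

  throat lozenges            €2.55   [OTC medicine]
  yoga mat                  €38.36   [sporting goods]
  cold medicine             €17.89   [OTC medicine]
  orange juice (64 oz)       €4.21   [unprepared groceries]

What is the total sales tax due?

Throat lozenges €2.55: OTC medicine → 8.5% → €0.22
Yoga mat €38.36: sporting goods → 5% → €1.92
Cold medicine €17.89: OTC medicine → 8.5% → €1.52
Orange juice (64 oz) €4.21: unprepared groceries → 5.5% → €0.23
Total tax = €0.22 + €1.92 + €1.52 + €0.23 = €3.89

€3.89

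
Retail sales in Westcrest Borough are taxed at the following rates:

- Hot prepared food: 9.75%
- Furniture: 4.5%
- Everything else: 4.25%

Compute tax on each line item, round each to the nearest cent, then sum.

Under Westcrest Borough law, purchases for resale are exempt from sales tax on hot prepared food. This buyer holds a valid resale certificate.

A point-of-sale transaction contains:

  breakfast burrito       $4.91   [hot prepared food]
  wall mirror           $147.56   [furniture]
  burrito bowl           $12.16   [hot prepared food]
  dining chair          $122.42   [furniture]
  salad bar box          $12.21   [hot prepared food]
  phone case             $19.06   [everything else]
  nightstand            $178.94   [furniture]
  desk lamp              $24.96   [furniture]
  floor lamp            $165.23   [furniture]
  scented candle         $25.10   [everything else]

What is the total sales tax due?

$30.64

Breakfast burrito $4.91: hot prepared food, buyer-exempt → 0% → $0.00
Wall mirror $147.56: furniture → 4.5% → $6.64
Burrito bowl $12.16: hot prepared food, buyer-exempt → 0% → $0.00
Dining chair $122.42: furniture → 4.5% → $5.51
Salad bar box $12.21: hot prepared food, buyer-exempt → 0% → $0.00
Phone case $19.06: everything else → 4.25% → $0.81
Nightstand $178.94: furniture → 4.5% → $8.05
Desk lamp $24.96: furniture → 4.5% → $1.12
Floor lamp $165.23: furniture → 4.5% → $7.44
Scented candle $25.10: everything else → 4.25% → $1.07
Total tax = $6.64 + $5.51 + $0.81 + $8.05 + $1.12 + $7.44 + $1.07 = $30.64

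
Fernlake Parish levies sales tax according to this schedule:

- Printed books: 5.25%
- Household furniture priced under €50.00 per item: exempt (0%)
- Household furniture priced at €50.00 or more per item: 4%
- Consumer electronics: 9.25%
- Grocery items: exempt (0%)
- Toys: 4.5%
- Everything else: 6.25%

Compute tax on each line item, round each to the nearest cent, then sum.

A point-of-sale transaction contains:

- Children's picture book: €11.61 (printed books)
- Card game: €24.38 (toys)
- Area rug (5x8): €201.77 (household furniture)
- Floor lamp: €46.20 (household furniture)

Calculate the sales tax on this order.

Children's picture book €11.61: printed books → 5.25% → €0.61
Card game €24.38: toys → 4.5% → €1.10
Area rug (5x8) €201.77: household furniture, €50.00 or more → 4% → €8.07
Floor lamp €46.20: household furniture, under €50.00 → 0% → €0.00
Total tax = €0.61 + €1.10 + €8.07 = €9.78

€9.78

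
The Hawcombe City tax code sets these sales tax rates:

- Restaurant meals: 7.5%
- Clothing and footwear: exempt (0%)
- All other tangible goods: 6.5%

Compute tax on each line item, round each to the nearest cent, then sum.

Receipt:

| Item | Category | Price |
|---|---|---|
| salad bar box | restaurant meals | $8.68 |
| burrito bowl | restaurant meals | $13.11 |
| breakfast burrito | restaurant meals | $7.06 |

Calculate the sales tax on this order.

$2.16

Salad bar box $8.68: restaurant meals → 7.5% → $0.65
Burrito bowl $13.11: restaurant meals → 7.5% → $0.98
Breakfast burrito $7.06: restaurant meals → 7.5% → $0.53
Total tax = $0.65 + $0.98 + $0.53 = $2.16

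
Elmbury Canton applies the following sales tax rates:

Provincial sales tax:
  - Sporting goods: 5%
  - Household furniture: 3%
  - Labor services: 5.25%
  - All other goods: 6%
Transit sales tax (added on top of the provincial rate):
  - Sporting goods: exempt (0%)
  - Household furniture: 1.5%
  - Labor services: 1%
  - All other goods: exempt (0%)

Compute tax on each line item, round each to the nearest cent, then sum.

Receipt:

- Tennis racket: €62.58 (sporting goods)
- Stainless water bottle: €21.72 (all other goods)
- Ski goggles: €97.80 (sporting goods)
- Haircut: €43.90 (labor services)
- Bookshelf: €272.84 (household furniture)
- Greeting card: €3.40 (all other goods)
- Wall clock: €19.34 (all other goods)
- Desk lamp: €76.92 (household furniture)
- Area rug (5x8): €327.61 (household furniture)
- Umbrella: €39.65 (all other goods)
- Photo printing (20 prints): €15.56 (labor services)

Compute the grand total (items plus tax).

Tennis racket €62.58: sporting goods → 5% + 0% transit = 5% → €3.13
Stainless water bottle €21.72: all other goods → 6% + 0% transit = 6% → €1.30
Ski goggles €97.80: sporting goods → 5% + 0% transit = 5% → €4.89
Haircut €43.90: labor services → 5.25% + 1% transit = 6.25% → €2.74
Bookshelf €272.84: household furniture → 3% + 1.5% transit = 4.5% → €12.28
Greeting card €3.40: all other goods → 6% + 0% transit = 6% → €0.20
Wall clock €19.34: all other goods → 6% + 0% transit = 6% → €1.16
Desk lamp €76.92: household furniture → 3% + 1.5% transit = 4.5% → €3.46
Area rug (5x8) €327.61: household furniture → 3% + 1.5% transit = 4.5% → €14.74
Umbrella €39.65: all other goods → 6% + 0% transit = 6% → €2.38
Photo printing (20 prints) €15.56: labor services → 5.25% + 1% transit = 6.25% → €0.97
Subtotal = €981.32; tax = €47.25; total due = €1028.57

€1028.57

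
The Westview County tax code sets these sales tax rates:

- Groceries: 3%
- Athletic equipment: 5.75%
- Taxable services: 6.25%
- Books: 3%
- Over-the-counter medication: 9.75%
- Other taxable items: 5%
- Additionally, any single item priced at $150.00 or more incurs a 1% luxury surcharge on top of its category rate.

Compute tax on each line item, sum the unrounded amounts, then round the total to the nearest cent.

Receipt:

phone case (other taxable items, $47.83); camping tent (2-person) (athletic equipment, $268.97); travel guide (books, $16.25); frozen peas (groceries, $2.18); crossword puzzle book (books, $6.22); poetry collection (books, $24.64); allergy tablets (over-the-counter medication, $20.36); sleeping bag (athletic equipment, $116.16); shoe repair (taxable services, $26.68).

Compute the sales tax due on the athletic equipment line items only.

Camping tent (2-person) $268.97: athletic equipment → 5.75% + 1% surcharge = 6.75% → $18.155475
Sleeping bag $116.16: athletic equipment → 5.75% → $6.6792
Tax on athletic equipment: unrounded sum = $24.834675 → $24.83

$24.83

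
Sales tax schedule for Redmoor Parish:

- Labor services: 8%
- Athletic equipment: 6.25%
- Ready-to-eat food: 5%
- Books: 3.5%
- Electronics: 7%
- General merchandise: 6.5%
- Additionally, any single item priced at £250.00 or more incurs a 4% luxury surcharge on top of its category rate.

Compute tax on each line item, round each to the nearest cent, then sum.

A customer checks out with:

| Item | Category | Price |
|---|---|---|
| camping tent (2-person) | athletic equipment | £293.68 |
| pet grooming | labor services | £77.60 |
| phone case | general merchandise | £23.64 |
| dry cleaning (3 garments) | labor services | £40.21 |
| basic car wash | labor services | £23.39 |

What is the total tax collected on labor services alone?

£11.30

Pet grooming £77.60: labor services → 8% → £6.21
Dry cleaning (3 garments) £40.21: labor services → 8% → £3.22
Basic car wash £23.39: labor services → 8% → £1.87
Tax on labor services = £6.21 + £3.22 + £1.87 = £11.30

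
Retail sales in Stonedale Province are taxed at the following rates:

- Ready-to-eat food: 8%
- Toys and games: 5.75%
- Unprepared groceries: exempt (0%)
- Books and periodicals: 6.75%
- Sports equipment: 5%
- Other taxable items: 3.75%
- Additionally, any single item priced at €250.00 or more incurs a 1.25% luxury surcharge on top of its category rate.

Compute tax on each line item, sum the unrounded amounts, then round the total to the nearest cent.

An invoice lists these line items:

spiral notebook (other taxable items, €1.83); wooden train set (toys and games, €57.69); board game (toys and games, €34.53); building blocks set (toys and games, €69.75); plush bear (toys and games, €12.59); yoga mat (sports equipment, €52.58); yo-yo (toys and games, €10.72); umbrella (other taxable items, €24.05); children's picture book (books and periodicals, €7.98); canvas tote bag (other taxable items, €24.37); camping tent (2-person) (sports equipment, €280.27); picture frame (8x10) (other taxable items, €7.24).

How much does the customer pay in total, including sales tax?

Spiral notebook €1.83: other taxable items → 3.75% → €0.068625
Wooden train set €57.69: toys and games → 5.75% → €3.317175
Board game €34.53: toys and games → 5.75% → €1.985475
Building blocks set €69.75: toys and games → 5.75% → €4.010625
Plush bear €12.59: toys and games → 5.75% → €0.723925
Yoga mat €52.58: sports equipment → 5% → €2.629
Yo-yo €10.72: toys and games → 5.75% → €0.6164
Umbrella €24.05: other taxable items → 3.75% → €0.901875
Children's picture book €7.98: books and periodicals → 6.75% → €0.53865
Canvas tote bag €24.37: other taxable items → 3.75% → €0.913875
Camping tent (2-person) €280.27: sports equipment → 5% + 1.25% surcharge = 6.25% → €17.516875
Picture frame (8x10) €7.24: other taxable items → 3.75% → €0.2715
Subtotal = €583.60; unrounded tax = €33.494 → €33.49; total due = €617.09

€617.09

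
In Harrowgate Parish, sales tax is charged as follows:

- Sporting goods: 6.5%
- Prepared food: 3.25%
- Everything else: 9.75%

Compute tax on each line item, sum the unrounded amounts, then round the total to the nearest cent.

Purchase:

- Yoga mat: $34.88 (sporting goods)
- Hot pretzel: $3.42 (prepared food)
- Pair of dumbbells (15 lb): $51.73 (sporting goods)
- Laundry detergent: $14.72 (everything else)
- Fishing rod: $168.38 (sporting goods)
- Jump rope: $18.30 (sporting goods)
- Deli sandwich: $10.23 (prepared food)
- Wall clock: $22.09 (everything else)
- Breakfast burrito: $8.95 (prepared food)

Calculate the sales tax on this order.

$22.09

Yoga mat $34.88: sporting goods → 6.5% → $2.2672
Hot pretzel $3.42: prepared food → 3.25% → $0.11115
Pair of dumbbells (15 lb) $51.73: sporting goods → 6.5% → $3.36245
Laundry detergent $14.72: everything else → 9.75% → $1.4352
Fishing rod $168.38: sporting goods → 6.5% → $10.9447
Jump rope $18.30: sporting goods → 6.5% → $1.1895
Deli sandwich $10.23: prepared food → 3.25% → $0.332475
Wall clock $22.09: everything else → 9.75% → $2.153775
Breakfast burrito $8.95: prepared food → 3.25% → $0.290875
Unrounded tax sum = $22.087325 → $22.09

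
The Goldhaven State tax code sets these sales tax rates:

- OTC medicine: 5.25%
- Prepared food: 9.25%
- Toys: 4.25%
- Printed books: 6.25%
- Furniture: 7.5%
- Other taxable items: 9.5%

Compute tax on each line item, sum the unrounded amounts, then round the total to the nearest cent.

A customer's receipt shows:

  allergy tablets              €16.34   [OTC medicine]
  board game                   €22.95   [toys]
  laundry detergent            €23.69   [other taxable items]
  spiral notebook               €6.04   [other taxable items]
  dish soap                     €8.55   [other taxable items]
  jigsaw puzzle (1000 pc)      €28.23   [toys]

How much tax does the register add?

€6.67

Allergy tablets €16.34: OTC medicine → 5.25% → €0.85785
Board game €22.95: toys → 4.25% → €0.975375
Laundry detergent €23.69: other taxable items → 9.5% → €2.25055
Spiral notebook €6.04: other taxable items → 9.5% → €0.5738
Dish soap €8.55: other taxable items → 9.5% → €0.81225
Jigsaw puzzle (1000 pc) €28.23: toys → 4.25% → €1.199775
Unrounded tax sum = €6.6696 → €6.67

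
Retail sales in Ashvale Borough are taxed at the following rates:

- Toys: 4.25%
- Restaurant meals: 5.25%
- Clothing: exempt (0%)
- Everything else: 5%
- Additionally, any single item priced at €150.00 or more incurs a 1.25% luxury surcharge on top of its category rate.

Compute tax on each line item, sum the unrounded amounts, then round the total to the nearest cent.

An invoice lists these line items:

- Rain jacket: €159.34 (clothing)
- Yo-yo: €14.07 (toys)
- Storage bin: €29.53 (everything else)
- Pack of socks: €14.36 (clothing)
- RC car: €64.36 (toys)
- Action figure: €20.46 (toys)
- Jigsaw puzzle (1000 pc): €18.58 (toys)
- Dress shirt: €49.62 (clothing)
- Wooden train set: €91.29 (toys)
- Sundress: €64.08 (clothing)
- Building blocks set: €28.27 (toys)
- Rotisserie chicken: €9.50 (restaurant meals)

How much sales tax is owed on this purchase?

€14.04

Rain jacket €159.34: clothing → 0% + 1.25% surcharge = 1.25% → €1.99175
Yo-yo €14.07: toys → 4.25% → €0.597975
Storage bin €29.53: everything else → 5% → €1.4765
Pack of socks €14.36: clothing → 0% → €0.00
RC car €64.36: toys → 4.25% → €2.7353
Action figure €20.46: toys → 4.25% → €0.86955
Jigsaw puzzle (1000 pc) €18.58: toys → 4.25% → €0.78965
Dress shirt €49.62: clothing → 0% → €0.00
Wooden train set €91.29: toys → 4.25% → €3.879825
Sundress €64.08: clothing → 0% → €0.00
Building blocks set €28.27: toys → 4.25% → €1.201475
Rotisserie chicken €9.50: restaurant meals → 5.25% → €0.49875
Unrounded tax sum = €14.040775 → €14.04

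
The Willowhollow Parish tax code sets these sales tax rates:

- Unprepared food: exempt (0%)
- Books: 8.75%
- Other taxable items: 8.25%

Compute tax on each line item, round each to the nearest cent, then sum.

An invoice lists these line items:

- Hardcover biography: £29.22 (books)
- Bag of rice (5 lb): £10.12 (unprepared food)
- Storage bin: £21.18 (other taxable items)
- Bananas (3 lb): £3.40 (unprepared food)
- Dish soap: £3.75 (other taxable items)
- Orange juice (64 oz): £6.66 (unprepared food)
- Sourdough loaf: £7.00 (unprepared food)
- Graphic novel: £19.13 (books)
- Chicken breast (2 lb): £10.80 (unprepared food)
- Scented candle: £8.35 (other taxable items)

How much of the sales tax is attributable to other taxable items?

Storage bin £21.18: other taxable items → 8.25% → £1.75
Dish soap £3.75: other taxable items → 8.25% → £0.31
Scented candle £8.35: other taxable items → 8.25% → £0.69
Tax on other taxable items = £1.75 + £0.31 + £0.69 = £2.75

£2.75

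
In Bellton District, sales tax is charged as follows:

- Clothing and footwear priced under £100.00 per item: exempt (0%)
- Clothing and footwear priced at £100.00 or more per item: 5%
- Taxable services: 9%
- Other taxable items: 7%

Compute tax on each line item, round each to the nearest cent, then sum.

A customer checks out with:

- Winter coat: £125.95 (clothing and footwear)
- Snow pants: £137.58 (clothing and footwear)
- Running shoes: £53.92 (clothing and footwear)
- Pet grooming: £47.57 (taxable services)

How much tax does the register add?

Winter coat £125.95: clothing and footwear, £100.00 or more → 5% → £6.30
Snow pants £137.58: clothing and footwear, £100.00 or more → 5% → £6.88
Running shoes £53.92: clothing and footwear, under £100.00 → 0% → £0.00
Pet grooming £47.57: taxable services → 9% → £4.28
Total tax = £6.30 + £6.88 + £4.28 = £17.46

£17.46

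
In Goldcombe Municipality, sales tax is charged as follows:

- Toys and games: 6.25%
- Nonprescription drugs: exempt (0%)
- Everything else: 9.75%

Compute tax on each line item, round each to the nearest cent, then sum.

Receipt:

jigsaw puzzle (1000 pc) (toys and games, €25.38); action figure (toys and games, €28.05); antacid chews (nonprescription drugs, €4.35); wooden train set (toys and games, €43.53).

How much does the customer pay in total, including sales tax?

Jigsaw puzzle (1000 pc) €25.38: toys and games → 6.25% → €1.59
Action figure €28.05: toys and games → 6.25% → €1.75
Antacid chews €4.35: nonprescription drugs → 0% → €0.00
Wooden train set €43.53: toys and games → 6.25% → €2.72
Subtotal = €101.31; tax = €6.06; total due = €107.37

€107.37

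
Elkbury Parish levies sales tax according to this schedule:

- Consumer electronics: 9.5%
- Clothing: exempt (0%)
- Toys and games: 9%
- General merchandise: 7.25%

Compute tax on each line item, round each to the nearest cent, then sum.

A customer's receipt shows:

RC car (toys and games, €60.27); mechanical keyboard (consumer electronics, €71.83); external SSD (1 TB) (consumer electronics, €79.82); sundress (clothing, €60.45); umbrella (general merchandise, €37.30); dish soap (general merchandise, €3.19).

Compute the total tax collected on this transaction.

€22.75

RC car €60.27: toys and games → 9% → €5.42
Mechanical keyboard €71.83: consumer electronics → 9.5% → €6.82
External SSD (1 TB) €79.82: consumer electronics → 9.5% → €7.58
Sundress €60.45: clothing → 0% → €0.00
Umbrella €37.30: general merchandise → 7.25% → €2.70
Dish soap €3.19: general merchandise → 7.25% → €0.23
Total tax = €5.42 + €6.82 + €7.58 + €2.70 + €0.23 = €22.75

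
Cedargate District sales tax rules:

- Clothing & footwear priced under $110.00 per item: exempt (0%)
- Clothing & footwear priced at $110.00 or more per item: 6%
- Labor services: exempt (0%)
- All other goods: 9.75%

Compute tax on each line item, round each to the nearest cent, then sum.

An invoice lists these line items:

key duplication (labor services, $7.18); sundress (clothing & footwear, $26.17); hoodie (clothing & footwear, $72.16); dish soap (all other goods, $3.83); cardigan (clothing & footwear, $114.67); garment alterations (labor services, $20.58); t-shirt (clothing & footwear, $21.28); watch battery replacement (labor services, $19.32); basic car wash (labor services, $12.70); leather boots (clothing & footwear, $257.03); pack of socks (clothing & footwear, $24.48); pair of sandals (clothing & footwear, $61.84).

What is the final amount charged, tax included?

Key duplication $7.18: labor services → 0% → $0.00
Sundress $26.17: clothing & footwear, under $110.00 → 0% → $0.00
Hoodie $72.16: clothing & footwear, under $110.00 → 0% → $0.00
Dish soap $3.83: all other goods → 9.75% → $0.37
Cardigan $114.67: clothing & footwear, $110.00 or more → 6% → $6.88
Garment alterations $20.58: labor services → 0% → $0.00
T-shirt $21.28: clothing & footwear, under $110.00 → 0% → $0.00
Watch battery replacement $19.32: labor services → 0% → $0.00
Basic car wash $12.70: labor services → 0% → $0.00
Leather boots $257.03: clothing & footwear, $110.00 or more → 6% → $15.42
Pack of socks $24.48: clothing & footwear, under $110.00 → 0% → $0.00
Pair of sandals $61.84: clothing & footwear, under $110.00 → 0% → $0.00
Subtotal = $641.24; tax = $22.67; total due = $663.91

$663.91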